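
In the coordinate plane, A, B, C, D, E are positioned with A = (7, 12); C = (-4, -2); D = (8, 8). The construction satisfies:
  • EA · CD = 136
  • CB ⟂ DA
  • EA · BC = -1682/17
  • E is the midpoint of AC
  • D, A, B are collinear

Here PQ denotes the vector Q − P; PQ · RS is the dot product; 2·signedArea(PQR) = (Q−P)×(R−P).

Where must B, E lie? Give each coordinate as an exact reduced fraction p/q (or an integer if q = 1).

B = (164/17, 24/17)
E = (3/2, 5)

1. B_x = 164/17  [D, A, B are collinear ∩ CB ⟂ DA]
2. B_y = 24/17  [D, A, B are collinear ∩ CB ⟂ DA]
   → B = (164/17, 24/17)
3. E_x = 3/2  [E is the midpoint of AC]
4. E_y = 5  [E is the midpoint of AC]
   → E = (3/2, 5)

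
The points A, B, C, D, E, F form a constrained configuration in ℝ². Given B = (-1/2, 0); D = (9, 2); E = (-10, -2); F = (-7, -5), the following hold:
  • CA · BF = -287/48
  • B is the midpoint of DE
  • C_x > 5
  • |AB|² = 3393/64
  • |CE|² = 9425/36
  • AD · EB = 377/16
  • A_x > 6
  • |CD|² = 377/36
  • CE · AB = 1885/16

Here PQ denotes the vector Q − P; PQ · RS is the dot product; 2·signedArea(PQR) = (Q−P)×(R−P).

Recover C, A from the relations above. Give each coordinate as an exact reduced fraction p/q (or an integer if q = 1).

1. A_x = 53/8  [line -19/2·x + -2·y + 1055/16 = 0 ∩ |AB|² = 3393/64]
2. A_y = 3/2  [line -19/2·x + -2·y + 1055/16 = 0 ∩ |AB|² = 3393/64]
   → A = (53/8, 3/2)
3. C_x = 35/6  [CA · BF = -287/48 ∩ CE · AB = 1885/16]
4. C_y = 4/3  [CA · BF = -287/48 ∩ CE · AB = 1885/16]
   → C = (35/6, 4/3)

A = (53/8, 3/2)
C = (35/6, 4/3)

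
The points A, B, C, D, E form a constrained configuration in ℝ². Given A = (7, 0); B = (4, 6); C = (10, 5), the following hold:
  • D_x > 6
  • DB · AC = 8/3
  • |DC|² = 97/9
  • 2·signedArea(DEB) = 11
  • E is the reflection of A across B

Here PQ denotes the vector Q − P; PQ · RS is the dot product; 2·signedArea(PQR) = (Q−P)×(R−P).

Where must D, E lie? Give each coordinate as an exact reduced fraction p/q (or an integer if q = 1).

1. E_x = 1  [E is the reflection of A across B]
2. E_y = 12  [E is the reflection of A across B]
   → E = (1, 12)
3. D_x = 7  [DB · AC = 8/3 ∩ 2·signedArea(DEB) = 11]
4. D_y = 11/3  [DB · AC = 8/3 ∩ 2·signedArea(DEB) = 11]
   → D = (7, 11/3)

D = (7, 11/3)
E = (1, 12)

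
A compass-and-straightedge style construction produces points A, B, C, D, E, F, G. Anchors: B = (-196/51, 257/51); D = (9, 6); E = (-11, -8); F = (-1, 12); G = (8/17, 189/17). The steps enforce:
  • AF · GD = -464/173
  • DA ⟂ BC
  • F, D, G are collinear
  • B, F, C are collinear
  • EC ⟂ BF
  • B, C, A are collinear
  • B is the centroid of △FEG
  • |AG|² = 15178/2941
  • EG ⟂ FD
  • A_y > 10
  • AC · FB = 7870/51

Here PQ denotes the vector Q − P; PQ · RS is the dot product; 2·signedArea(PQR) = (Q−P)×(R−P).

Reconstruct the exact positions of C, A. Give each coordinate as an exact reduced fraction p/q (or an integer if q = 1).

A = (-289/173, 1792/173)
C = (-27736/2941, -25413/2941)

1. C_x = -27736/2941  [B, F, C are collinear ∩ EC ⟂ BF]
2. C_y = -25413/2941  [B, F, C are collinear ∩ EC ⟂ BF]
   → C = (-27736/2941, -25413/2941)
3. A_x = -289/173  [B, C, A are collinear ∩ DA ⟂ BC]
4. A_y = 1792/173  [B, C, A are collinear ∩ DA ⟂ BC]
   → A = (-289/173, 1792/173)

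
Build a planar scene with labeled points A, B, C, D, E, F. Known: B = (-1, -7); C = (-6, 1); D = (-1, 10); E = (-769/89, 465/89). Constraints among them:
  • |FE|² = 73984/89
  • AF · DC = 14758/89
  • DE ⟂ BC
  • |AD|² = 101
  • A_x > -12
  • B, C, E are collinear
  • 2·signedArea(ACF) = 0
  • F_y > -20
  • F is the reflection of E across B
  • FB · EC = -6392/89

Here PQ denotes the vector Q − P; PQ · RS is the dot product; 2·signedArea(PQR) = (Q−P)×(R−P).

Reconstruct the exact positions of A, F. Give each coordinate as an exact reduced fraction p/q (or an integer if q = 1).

A = (-11, 9)
F = (591/89, -1711/89)

1. F_x = 591/89  [F is the reflection of E across B]
2. F_y = -1711/89  [F is the reflection of E across B]
   → F = (591/89, -1711/89)
3. A_x = -11  [2·signedArea(ACF) = 0 ∩ AF · DC = 14758/89]
4. A_y = 9  [2·signedArea(ACF) = 0 ∩ AF · DC = 14758/89]
   → A = (-11, 9)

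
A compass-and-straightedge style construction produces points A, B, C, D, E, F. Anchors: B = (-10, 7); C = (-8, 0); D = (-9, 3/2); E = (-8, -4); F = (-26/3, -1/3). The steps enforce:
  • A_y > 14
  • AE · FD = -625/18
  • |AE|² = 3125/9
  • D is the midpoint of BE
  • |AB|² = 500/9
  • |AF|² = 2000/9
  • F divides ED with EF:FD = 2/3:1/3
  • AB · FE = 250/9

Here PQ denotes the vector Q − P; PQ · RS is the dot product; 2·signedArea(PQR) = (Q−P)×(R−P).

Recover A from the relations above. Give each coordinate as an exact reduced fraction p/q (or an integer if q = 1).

A = (-34/3, 43/3)

1. A_x = -34/3  [line 1/3·x + -11/6·y + 541/18 = 0 ∩ |AB|² = 500/9]
2. A_y = 43/3  [line 1/3·x + -11/6·y + 541/18 = 0 ∩ |AB|² = 500/9]
   → A = (-34/3, 43/3)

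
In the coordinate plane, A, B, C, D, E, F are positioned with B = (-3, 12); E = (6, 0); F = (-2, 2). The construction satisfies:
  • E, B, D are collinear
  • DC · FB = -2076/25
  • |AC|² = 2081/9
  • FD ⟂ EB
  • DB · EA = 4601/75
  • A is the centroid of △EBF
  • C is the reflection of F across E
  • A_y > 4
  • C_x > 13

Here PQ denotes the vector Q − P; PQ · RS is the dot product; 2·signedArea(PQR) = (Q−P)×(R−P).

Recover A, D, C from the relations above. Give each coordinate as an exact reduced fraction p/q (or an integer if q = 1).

1. A_x = 1/3  [A is the centroid of △EBF]
2. A_y = 14/3  [A is the centroid of △EBF]
   → A = (1/3, 14/3)
3. D_x = 54/25  [E, B, D are collinear ∩ FD ⟂ EB]
4. D_y = 128/25  [E, B, D are collinear ∩ FD ⟂ EB]
   → D = (54/25, 128/25)
5. C_x = 14  [C is the reflection of F across E]
6. C_y = -2  [C is the reflection of F across E]
   → C = (14, -2)

A = (1/3, 14/3)
C = (14, -2)
D = (54/25, 128/25)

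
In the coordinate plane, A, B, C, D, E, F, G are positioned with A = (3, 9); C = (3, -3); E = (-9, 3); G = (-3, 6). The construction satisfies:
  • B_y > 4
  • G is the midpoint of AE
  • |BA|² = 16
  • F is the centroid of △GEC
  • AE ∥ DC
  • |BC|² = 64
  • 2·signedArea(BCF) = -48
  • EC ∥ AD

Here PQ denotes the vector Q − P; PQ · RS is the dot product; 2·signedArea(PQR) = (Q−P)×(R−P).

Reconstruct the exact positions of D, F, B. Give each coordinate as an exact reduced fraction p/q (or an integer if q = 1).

B = (3, 5)
D = (15, 3)
F = (-3, 2)

1. D_x = 15  [AE ∥ DC ∩ EC ∥ AD]
2. D_y = 3  [AE ∥ DC ∩ EC ∥ AD]
   → D = (15, 3)
3. F_x = -3  [F is the centroid of △GEC]
4. F_y = 2  [F is the centroid of △GEC]
   → F = (-3, 2)
5. B_x = 3  [line -5·x + -6·y + 45 = 0 ∩ |BC|² = 64]
6. B_y = 5  [line -5·x + -6·y + 45 = 0 ∩ |BC|² = 64]
   → B = (3, 5)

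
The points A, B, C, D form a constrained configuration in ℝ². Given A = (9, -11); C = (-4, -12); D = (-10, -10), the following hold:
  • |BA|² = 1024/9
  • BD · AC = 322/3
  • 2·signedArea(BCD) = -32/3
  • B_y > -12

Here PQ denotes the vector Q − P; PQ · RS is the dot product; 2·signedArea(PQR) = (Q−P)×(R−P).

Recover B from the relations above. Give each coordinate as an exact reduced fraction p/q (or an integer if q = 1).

B = (-5/3, -11)

1. B_x = -5/3  [BD · AC = 322/3 ∩ 2·signedArea(BCD) = -32/3]
2. B_y = -11  [BD · AC = 322/3 ∩ 2·signedArea(BCD) = -32/3]
   → B = (-5/3, -11)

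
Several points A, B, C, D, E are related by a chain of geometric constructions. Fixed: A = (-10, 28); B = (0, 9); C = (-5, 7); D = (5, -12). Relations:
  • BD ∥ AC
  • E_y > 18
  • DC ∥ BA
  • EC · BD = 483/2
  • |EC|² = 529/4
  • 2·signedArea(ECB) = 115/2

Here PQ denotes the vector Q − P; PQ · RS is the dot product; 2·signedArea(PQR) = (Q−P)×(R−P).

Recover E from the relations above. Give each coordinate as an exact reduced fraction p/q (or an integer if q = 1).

1. E_x = -5  [2·signedArea(ECB) = 115/2 ∩ EC · BD = 483/2]
2. E_y = 37/2  [2·signedArea(ECB) = 115/2 ∩ EC · BD = 483/2]
   → E = (-5, 37/2)

E = (-5, 37/2)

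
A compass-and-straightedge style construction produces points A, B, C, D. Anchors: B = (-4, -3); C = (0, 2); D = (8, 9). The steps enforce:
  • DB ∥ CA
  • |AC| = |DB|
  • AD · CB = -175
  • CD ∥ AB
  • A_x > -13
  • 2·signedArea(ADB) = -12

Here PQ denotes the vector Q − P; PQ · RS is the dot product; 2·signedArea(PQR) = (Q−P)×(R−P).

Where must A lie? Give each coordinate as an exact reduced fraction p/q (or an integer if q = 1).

A = (-12, -10)

1. A_x = -12  [CD ∥ AB ∩ DB ∥ CA]
2. A_y = -10  [CD ∥ AB ∩ DB ∥ CA]
   → A = (-12, -10)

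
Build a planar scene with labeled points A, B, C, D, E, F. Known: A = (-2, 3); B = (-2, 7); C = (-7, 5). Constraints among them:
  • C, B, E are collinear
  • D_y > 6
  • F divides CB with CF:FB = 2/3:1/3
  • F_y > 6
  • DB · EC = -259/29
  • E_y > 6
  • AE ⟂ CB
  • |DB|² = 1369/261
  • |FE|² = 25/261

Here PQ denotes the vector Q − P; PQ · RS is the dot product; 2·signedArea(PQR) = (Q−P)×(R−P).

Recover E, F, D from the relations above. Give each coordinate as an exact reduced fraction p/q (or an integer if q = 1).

1. E_x = -98/29  [C, B, E are collinear ∩ AE ⟂ CB]
2. E_y = 187/29  [C, B, E are collinear ∩ AE ⟂ CB]
   → E = (-98/29, 187/29)
3. F_x = -11/3  [F divides CB with CF:FB = 2/3:1/3]
4. F_y = 19/3  [F divides CB with CF:FB = 2/3:1/3]
   → F = (-11/3, 19/3)
5. D_x = -359/87  [line 105/29·x + 42/29·y + 175/29 = 0 ∩ |DB|² = 1369/261]
6. D_y = 535/87  [line 105/29·x + 42/29·y + 175/29 = 0 ∩ |DB|² = 1369/261]
   → D = (-359/87, 535/87)

D = (-359/87, 535/87)
E = (-98/29, 187/29)
F = (-11/3, 19/3)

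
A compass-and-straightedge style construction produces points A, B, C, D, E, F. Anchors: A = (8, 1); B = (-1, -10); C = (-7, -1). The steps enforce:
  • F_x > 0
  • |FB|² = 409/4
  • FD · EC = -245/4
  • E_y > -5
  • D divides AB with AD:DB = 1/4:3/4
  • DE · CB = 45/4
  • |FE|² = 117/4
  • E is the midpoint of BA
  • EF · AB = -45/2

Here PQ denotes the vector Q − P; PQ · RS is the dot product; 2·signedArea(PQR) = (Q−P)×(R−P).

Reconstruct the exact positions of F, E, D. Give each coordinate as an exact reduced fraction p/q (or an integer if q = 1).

D = (23/4, -7/4)
E = (7/2, -9/2)
F = (1/2, 0)

1. E_x = 7/2  [E is the midpoint of BA]
2. E_y = -9/2  [E is the midpoint of BA]
   → E = (7/2, -9/2)
3. D_x = 23/4  [D divides AB with AD:DB = 1/4:3/4]
4. D_y = -7/4  [D divides AB with AD:DB = 1/4:3/4]
   → D = (23/4, -7/4)
5. F_x = 1/2  [FD · EC = -245/4 ∩ EF · AB = -45/2]
6. F_y = 0  [FD · EC = -245/4 ∩ EF · AB = -45/2]
   → F = (1/2, 0)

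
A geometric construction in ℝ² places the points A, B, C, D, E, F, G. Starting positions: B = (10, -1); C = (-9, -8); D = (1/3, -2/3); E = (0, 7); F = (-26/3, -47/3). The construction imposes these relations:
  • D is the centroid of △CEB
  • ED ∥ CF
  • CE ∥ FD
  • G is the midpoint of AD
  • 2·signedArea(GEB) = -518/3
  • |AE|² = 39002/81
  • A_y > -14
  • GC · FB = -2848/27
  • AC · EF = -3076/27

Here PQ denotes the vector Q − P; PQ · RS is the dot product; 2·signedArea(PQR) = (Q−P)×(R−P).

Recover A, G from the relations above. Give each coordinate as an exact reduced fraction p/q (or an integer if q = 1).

A = (-79/9, -118/9)
G = (-38/9, -62/9)

1. G_x = -38/9  [2·signedArea(GEB) = -518/3 ∩ GC · FB = -2848/27]
2. G_y = -62/9  [2·signedArea(GEB) = -518/3 ∩ GC · FB = -2848/27]
   → G = (-38/9, -62/9)
3. A_x = -79/9  [AC · EF = -3076/27 ∩ G is the midpoint of AD]
4. A_y = -118/9  [AC · EF = -3076/27 ∩ G is the midpoint of AD]
   → A = (-79/9, -118/9)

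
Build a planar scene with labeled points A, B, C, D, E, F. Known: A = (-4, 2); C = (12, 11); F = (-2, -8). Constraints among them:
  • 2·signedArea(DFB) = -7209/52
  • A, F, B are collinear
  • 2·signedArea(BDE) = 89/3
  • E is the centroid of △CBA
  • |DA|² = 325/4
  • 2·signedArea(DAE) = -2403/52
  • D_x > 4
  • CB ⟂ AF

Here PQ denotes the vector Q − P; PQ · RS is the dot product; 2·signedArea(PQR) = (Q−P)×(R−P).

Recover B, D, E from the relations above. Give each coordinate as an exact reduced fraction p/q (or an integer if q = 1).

B = (-133/26, 197/26)
D = (5, 3/2)
E = (25/26, 535/78)

1. B_x = -133/26  [A, F, B are collinear ∩ CB ⟂ AF]
2. B_y = 197/26  [A, F, B are collinear ∩ CB ⟂ AF]
   → B = (-133/26, 197/26)
3. E_x = 25/26  [E is the centroid of △CBA]
4. E_y = 535/78  [E is the centroid of △CBA]
   → E = (25/26, 535/78)
5. D_x = 5  [2·signedArea(DFB) = -7209/52 ∩ 2·signedArea(BDE) = 89/3]
6. D_y = 3/2  [2·signedArea(DFB) = -7209/52 ∩ 2·signedArea(BDE) = 89/3]
   → D = (5, 3/2)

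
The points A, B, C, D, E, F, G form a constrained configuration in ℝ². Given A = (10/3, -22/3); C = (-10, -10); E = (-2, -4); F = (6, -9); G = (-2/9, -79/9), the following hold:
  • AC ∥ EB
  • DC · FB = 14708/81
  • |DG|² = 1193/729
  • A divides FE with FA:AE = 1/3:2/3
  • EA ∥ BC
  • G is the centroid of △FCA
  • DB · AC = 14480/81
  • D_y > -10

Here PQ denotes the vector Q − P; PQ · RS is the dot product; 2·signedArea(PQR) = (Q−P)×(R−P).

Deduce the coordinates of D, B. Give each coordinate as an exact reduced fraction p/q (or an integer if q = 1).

1. B_x = -46/3  [EA ∥ BC ∩ AC ∥ EB]
2. B_y = -20/3  [EA ∥ BC ∩ AC ∥ EB]
   → B = (-46/3, -20/3)
3. D_x = -38/27  [DB · AC = 14480/81 ∩ DC · FB = 14708/81]
4. D_y = -250/27  [DB · AC = 14480/81 ∩ DC · FB = 14708/81]
   → D = (-38/27, -250/27)

B = (-46/3, -20/3)
D = (-38/27, -250/27)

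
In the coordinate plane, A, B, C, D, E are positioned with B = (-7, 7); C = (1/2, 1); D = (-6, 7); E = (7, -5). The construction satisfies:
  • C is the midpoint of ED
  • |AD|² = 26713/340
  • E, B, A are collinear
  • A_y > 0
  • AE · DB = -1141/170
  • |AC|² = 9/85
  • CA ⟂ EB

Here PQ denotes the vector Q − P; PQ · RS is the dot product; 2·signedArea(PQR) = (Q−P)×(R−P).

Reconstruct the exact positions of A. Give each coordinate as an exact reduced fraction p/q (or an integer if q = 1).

1. A_x = 49/170  [E, B, A are collinear ∩ CA ⟂ EB]
2. A_y = 64/85  [E, B, A are collinear ∩ CA ⟂ EB]
   → A = (49/170, 64/85)

A = (49/170, 64/85)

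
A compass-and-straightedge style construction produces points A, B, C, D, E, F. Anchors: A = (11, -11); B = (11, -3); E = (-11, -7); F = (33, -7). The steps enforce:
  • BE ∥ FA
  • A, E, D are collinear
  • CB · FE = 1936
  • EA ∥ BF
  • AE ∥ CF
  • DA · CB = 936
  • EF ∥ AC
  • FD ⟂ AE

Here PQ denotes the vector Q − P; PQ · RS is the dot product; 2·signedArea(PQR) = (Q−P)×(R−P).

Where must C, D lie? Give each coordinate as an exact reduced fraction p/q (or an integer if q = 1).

1. C_x = 55  [AE ∥ CF ∩ EF ∥ AC]
2. C_y = -11  [AE ∥ CF ∩ EF ∥ AC]
   → C = (55, -11)
3. D_x = 3949/125  [A, E, D are collinear ∩ FD ⟂ AE]
4. D_y = -1843/125  [A, E, D are collinear ∩ FD ⟂ AE]
   → D = (3949/125, -1843/125)

C = (55, -11)
D = (3949/125, -1843/125)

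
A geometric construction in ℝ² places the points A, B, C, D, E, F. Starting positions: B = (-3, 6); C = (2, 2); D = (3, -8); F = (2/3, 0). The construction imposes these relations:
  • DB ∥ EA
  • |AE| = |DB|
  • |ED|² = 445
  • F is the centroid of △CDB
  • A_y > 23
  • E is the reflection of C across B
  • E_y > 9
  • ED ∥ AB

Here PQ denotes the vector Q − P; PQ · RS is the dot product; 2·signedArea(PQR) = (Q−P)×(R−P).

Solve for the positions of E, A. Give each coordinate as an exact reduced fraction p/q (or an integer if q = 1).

A = (-14, 24)
E = (-8, 10)

1. E_x = -8  [E is the reflection of C across B]
2. E_y = 10  [E is the reflection of C across B]
   → E = (-8, 10)
3. A_x = -14  [ED ∥ AB ∩ DB ∥ EA]
4. A_y = 24  [ED ∥ AB ∩ DB ∥ EA]
   → A = (-14, 24)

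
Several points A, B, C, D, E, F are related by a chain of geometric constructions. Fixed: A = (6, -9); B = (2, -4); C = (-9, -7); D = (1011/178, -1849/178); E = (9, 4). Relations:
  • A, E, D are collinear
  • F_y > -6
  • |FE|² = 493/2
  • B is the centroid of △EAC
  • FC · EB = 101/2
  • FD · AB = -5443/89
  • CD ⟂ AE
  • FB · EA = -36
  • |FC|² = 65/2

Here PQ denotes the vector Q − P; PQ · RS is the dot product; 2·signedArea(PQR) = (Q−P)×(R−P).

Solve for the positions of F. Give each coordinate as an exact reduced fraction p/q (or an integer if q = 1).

F = (-7/2, -11/2)

1. F_x = -7/2  [FC · EB = 101/2 ∩ FD · AB = -5443/89]
2. F_y = -11/2  [FC · EB = 101/2 ∩ FD · AB = -5443/89]
   → F = (-7/2, -11/2)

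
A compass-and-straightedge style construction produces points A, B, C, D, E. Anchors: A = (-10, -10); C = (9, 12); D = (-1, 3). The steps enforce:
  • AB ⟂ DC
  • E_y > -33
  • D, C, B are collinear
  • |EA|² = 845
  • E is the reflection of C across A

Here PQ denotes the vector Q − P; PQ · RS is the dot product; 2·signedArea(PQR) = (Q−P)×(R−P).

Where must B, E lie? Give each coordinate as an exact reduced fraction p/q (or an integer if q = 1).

1. B_x = -2251/181  [D, C, B are collinear ∩ AB ⟂ DC]
2. B_y = -1320/181  [D, C, B are collinear ∩ AB ⟂ DC]
   → B = (-2251/181, -1320/181)
3. E_x = -29  [E is the reflection of C across A]
4. E_y = -32  [E is the reflection of C across A]
   → E = (-29, -32)

B = (-2251/181, -1320/181)
E = (-29, -32)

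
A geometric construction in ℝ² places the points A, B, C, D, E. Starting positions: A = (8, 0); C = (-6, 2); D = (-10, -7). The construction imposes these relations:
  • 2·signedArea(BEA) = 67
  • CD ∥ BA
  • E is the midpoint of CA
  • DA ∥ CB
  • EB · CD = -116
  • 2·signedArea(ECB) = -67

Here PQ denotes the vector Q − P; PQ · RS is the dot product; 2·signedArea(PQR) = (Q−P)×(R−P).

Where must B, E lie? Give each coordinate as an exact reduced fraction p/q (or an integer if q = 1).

1. B_x = 12  [CD ∥ BA ∩ DA ∥ CB]
2. B_y = 9  [CD ∥ BA ∩ DA ∥ CB]
   → B = (12, 9)
3. E_x = 1  [E is the midpoint of CA]
4. E_y = 1  [E is the midpoint of CA]
   → E = (1, 1)

B = (12, 9)
E = (1, 1)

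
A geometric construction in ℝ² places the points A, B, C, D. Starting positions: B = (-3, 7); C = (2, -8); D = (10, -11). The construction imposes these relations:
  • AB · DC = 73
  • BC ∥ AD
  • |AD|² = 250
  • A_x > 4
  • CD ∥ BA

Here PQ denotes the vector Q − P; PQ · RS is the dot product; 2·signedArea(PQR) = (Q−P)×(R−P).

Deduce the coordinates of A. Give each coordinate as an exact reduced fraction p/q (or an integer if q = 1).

1. A_x = 5  [BC ∥ AD ∩ CD ∥ BA]
2. A_y = 4  [BC ∥ AD ∩ CD ∥ BA]
   → A = (5, 4)

A = (5, 4)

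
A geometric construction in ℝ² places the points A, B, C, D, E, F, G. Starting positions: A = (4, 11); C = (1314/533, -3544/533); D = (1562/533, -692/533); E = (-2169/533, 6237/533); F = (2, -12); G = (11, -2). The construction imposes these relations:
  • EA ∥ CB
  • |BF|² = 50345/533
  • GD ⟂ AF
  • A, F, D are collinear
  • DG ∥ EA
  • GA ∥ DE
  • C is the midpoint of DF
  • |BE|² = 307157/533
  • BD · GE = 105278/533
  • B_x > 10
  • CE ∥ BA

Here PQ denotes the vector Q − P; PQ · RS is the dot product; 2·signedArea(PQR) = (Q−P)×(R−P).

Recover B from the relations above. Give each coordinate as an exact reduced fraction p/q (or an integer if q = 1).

1. B_x = 5615/533  [CE ∥ BA ∩ EA ∥ CB]
2. B_y = -3918/533  [CE ∥ BA ∩ EA ∥ CB]
   → B = (5615/533, -3918/533)

B = (5615/533, -3918/533)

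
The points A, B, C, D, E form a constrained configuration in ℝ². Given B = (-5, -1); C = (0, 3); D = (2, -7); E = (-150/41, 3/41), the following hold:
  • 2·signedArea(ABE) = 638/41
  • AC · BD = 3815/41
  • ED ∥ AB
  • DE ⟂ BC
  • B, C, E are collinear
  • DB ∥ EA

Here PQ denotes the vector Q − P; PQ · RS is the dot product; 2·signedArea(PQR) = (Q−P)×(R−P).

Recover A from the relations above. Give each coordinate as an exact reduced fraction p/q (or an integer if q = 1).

1. A_x = -437/41  [ED ∥ AB ∩ DB ∥ EA]
2. A_y = 249/41  [ED ∥ AB ∩ DB ∥ EA]
   → A = (-437/41, 249/41)

A = (-437/41, 249/41)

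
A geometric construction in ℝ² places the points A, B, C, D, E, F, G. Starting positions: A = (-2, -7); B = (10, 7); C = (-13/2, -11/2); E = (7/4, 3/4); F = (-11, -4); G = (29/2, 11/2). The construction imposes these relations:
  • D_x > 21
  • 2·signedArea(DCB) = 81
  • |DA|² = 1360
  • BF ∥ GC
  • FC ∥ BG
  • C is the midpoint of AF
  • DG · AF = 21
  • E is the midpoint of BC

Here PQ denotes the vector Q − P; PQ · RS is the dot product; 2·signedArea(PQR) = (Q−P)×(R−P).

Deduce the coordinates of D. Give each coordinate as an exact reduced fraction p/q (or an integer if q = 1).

D = (22, 21)

1. D_x = 22  [DG · AF = 21 ∩ 2·signedArea(DCB) = 81]
2. D_y = 21  [DG · AF = 21 ∩ 2·signedArea(DCB) = 81]
   → D = (22, 21)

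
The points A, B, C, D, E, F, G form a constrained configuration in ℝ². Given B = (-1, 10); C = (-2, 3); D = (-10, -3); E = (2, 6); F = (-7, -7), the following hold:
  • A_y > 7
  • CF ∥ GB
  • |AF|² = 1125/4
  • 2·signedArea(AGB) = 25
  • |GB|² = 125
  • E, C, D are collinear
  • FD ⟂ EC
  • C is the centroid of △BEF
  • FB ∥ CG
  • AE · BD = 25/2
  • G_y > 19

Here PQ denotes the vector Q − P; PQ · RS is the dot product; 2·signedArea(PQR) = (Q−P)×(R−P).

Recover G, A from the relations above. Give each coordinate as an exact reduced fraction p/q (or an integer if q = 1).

A = (1/2, 8)
G = (4, 20)

1. G_x = 4  [CF ∥ GB ∩ FB ∥ CG]
2. G_y = 20  [CF ∥ GB ∩ FB ∥ CG]
   → G = (4, 20)
3. A_x = 1/2  [2·signedArea(AGB) = 25 ∩ AE · BD = 25/2]
4. A_y = 8  [2·signedArea(AGB) = 25 ∩ AE · BD = 25/2]
   → A = (1/2, 8)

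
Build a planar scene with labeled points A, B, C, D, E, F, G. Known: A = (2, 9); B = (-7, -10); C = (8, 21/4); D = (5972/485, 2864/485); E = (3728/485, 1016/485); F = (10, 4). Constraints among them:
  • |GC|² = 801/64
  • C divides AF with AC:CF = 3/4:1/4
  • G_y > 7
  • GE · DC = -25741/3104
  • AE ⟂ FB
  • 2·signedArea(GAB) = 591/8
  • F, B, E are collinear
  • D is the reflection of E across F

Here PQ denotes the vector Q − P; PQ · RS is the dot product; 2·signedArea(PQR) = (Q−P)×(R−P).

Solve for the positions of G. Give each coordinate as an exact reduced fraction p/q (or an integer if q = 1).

G = (5, 57/8)

1. G_x = 5  [2·signedArea(GAB) = 591/8 ∩ GE · DC = -25741/3104]
2. G_y = 57/8  [2·signedArea(GAB) = 591/8 ∩ GE · DC = -25741/3104]
   → G = (5, 57/8)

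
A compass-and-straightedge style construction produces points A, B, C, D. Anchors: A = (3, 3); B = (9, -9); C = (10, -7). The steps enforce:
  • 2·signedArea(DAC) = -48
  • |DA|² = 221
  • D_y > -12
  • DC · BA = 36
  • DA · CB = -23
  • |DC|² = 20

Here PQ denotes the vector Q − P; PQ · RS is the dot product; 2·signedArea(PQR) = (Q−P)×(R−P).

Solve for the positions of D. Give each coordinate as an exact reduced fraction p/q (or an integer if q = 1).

D = (8, -11)

1. D_x = 8  [2·signedArea(DAC) = -48 ∩ DA · CB = -23]
2. D_y = -11  [2·signedArea(DAC) = -48 ∩ DA · CB = -23]
   → D = (8, -11)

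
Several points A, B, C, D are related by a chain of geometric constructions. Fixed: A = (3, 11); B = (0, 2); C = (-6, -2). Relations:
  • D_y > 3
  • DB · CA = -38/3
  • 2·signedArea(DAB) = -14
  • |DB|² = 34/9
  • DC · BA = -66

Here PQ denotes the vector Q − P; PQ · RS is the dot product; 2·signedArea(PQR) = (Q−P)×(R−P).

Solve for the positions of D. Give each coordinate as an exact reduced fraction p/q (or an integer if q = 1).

1. D_x = -1  [DB · CA = -38/3 ∩ DC · BA = -66]
2. D_y = 11/3  [DB · CA = -38/3 ∩ DC · BA = -66]
   → D = (-1, 11/3)

D = (-1, 11/3)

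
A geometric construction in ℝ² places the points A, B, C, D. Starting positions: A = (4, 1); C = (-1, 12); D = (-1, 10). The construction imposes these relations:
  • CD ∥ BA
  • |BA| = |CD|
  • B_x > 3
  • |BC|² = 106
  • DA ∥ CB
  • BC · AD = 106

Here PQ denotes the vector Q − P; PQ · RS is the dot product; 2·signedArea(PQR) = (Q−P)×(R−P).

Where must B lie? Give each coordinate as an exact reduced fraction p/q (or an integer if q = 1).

B = (4, 3)

1. B_x = 4  [CD ∥ BA ∩ DA ∥ CB]
2. B_y = 3  [CD ∥ BA ∩ DA ∥ CB]
   → B = (4, 3)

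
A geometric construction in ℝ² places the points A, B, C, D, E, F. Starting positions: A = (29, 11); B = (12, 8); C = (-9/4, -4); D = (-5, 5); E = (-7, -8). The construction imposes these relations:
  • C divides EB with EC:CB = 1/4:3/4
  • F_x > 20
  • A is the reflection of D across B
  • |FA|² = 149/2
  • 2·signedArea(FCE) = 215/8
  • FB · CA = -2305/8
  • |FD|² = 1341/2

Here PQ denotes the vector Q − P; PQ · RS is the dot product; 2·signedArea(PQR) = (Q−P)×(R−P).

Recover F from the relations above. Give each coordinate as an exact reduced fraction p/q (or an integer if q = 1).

F = (41/2, 19/2)

1. F_x = 41/2  [FB · CA = -2305/8 ∩ 2·signedArea(FCE) = 215/8]
2. F_y = 19/2  [FB · CA = -2305/8 ∩ 2·signedArea(FCE) = 215/8]
   → F = (41/2, 19/2)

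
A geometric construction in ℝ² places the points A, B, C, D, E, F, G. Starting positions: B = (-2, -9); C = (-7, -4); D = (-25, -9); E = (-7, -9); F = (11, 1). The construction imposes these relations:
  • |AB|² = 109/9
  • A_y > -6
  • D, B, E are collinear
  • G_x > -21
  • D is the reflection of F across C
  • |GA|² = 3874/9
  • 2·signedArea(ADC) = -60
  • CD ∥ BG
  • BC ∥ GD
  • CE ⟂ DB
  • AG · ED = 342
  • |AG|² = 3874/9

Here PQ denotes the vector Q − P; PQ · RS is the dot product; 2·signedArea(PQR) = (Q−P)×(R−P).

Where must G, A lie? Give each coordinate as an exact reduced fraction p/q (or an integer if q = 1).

1. G_x = -20  [BC ∥ GD ∩ CD ∥ BG]
2. G_y = -14  [BC ∥ GD ∩ CD ∥ BG]
   → G = (-20, -14)
3. A_x = -1  [2·signedArea(ADC) = -60 ∩ AG · ED = 342]
4. A_y = -17/3  [2·signedArea(ADC) = -60 ∩ AG · ED = 342]
   → A = (-1, -17/3)

A = (-1, -17/3)
G = (-20, -14)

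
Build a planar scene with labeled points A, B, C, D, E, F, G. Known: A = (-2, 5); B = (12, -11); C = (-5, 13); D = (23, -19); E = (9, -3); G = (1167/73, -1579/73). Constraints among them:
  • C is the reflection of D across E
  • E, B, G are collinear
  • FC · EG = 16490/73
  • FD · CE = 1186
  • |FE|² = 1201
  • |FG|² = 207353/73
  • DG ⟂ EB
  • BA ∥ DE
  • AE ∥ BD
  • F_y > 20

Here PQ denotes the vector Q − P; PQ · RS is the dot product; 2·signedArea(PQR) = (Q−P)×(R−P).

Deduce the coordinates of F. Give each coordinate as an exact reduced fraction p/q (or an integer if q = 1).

F = (-16, 21)

1. F_x = -16  [FD · CE = 1186 ∩ FC · EG = 16490/73]
2. F_y = 21  [FD · CE = 1186 ∩ FC · EG = 16490/73]
   → F = (-16, 21)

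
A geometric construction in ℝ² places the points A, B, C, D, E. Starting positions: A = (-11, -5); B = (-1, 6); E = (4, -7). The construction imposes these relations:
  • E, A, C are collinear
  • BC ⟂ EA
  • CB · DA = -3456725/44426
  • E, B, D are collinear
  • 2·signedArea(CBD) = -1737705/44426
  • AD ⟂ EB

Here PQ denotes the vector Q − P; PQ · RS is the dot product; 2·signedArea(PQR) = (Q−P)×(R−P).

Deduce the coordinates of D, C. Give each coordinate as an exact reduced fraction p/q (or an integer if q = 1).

C = (-599/229, -1401/229)
D = (271/194, -45/194)

1. D_x = 271/194  [E, B, D are collinear ∩ AD ⟂ EB]
2. D_y = -45/194  [E, B, D are collinear ∩ AD ⟂ EB]
   → D = (271/194, -45/194)
3. C_x = -599/229  [E, A, C are collinear ∩ BC ⟂ EA]
4. C_y = -1401/229  [E, A, C are collinear ∩ BC ⟂ EA]
   → C = (-599/229, -1401/229)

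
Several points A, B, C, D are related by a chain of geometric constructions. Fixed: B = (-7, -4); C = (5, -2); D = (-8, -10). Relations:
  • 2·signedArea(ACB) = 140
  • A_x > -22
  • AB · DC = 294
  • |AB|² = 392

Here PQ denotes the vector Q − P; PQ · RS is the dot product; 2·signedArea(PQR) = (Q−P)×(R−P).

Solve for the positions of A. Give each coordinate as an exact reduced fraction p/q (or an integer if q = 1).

1. A_x = -21  [AB · DC = 294 ∩ 2·signedArea(ACB) = 140]
2. A_y = -18  [AB · DC = 294 ∩ 2·signedArea(ACB) = 140]
   → A = (-21, -18)

A = (-21, -18)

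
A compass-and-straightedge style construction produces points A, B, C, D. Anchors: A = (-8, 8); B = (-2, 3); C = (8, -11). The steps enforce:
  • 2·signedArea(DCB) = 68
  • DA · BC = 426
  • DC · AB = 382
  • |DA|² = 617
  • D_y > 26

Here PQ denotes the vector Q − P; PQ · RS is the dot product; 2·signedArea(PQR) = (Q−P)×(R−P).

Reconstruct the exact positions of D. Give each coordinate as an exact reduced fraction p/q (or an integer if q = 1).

D = (-24, 27)

1. D_x = -24  [DC · AB = 382 ∩ DA · BC = 426]
2. D_y = 27  [DC · AB = 382 ∩ DA · BC = 426]
   → D = (-24, 27)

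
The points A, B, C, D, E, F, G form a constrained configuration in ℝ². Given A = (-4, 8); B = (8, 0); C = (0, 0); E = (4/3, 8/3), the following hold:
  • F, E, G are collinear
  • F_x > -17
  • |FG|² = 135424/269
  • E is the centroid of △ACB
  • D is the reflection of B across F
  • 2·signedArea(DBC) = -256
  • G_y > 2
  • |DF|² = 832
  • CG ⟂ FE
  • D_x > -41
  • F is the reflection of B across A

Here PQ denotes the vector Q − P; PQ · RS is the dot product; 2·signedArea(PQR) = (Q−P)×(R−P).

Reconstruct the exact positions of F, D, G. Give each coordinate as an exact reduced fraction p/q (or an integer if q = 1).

D = (-40, 32)
F = (-16, 16)
G = (480/269, 624/269)

1. F_x = -16  [F is the reflection of B across A]
2. F_y = 16  [F is the reflection of B across A]
   → F = (-16, 16)
3. D_x = -40  [D is the reflection of B across F]
4. D_y = 32  [D is the reflection of B across F]
   → D = (-40, 32)
5. G_x = 480/269  [F, E, G are collinear ∩ CG ⟂ FE]
6. G_y = 624/269  [F, E, G are collinear ∩ CG ⟂ FE]
   → G = (480/269, 624/269)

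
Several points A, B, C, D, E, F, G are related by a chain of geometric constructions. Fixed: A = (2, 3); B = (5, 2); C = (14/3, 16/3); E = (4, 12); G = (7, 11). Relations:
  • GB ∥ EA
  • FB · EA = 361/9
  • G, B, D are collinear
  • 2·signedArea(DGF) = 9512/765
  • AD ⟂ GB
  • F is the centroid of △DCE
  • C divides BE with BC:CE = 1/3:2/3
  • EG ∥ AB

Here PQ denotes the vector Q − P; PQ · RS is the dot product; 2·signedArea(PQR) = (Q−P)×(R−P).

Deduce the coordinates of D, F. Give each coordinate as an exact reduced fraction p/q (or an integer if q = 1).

1. D_x = 431/85  [G, B, D are collinear ∩ AD ⟂ GB]
2. D_y = 197/85  [G, B, D are collinear ∩ AD ⟂ GB]
   → D = (431/85, 197/85)
3. F_x = 3503/765  [F is the centroid of △DCE]
4. F_y = 5011/765  [F is the centroid of △DCE]
   → F = (3503/765, 5011/765)

D = (431/85, 197/85)
F = (3503/765, 5011/765)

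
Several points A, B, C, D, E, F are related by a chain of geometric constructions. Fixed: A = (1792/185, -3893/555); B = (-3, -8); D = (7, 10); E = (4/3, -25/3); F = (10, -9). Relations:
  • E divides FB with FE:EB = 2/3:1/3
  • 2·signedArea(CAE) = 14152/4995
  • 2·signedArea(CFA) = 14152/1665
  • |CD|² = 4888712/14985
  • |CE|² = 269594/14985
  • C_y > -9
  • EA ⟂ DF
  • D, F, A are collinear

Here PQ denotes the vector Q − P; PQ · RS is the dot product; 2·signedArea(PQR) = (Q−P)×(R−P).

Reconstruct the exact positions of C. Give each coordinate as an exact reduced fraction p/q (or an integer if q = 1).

C = (1029/185, -13328/1665)

1. C_x = 1029/185  [2·signedArea(CAE) = 14152/4995 ∩ 2·signedArea(CFA) = 14152/1665]
2. C_y = -13328/1665  [2·signedArea(CAE) = 14152/4995 ∩ 2·signedArea(CFA) = 14152/1665]
   → C = (1029/185, -13328/1665)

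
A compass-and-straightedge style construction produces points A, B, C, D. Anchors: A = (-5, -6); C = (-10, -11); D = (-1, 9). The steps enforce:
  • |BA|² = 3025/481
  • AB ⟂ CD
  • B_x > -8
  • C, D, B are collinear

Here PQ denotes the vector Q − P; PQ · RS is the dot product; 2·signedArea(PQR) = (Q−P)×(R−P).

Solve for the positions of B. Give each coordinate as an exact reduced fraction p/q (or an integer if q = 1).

1. B_x = -3505/481  [C, D, B are collinear ∩ AB ⟂ CD]
2. B_y = -2391/481  [C, D, B are collinear ∩ AB ⟂ CD]
   → B = (-3505/481, -2391/481)

B = (-3505/481, -2391/481)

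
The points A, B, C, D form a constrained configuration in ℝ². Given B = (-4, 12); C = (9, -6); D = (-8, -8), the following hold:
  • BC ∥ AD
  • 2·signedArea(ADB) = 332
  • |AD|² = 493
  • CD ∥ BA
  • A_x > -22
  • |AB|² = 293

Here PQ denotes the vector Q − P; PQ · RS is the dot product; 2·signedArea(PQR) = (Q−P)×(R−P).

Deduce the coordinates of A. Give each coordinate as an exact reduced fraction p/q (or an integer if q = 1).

A = (-21, 10)

1. A_x = -21  [BC ∥ AD ∩ CD ∥ BA]
2. A_y = 10  [BC ∥ AD ∩ CD ∥ BA]
   → A = (-21, 10)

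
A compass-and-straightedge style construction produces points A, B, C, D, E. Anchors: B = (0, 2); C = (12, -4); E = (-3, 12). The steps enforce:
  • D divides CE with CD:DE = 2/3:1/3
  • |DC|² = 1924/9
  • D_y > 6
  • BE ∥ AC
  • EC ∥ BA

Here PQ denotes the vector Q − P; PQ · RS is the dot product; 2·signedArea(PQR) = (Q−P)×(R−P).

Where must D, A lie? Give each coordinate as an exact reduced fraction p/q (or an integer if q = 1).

A = (15, -14)
D = (2, 20/3)

1. D_x = 2  [D divides CE with CD:DE = 2/3:1/3]
2. D_y = 20/3  [D divides CE with CD:DE = 2/3:1/3]
   → D = (2, 20/3)
3. A_x = 15  [BE ∥ AC ∩ EC ∥ BA]
4. A_y = -14  [BE ∥ AC ∩ EC ∥ BA]
   → A = (15, -14)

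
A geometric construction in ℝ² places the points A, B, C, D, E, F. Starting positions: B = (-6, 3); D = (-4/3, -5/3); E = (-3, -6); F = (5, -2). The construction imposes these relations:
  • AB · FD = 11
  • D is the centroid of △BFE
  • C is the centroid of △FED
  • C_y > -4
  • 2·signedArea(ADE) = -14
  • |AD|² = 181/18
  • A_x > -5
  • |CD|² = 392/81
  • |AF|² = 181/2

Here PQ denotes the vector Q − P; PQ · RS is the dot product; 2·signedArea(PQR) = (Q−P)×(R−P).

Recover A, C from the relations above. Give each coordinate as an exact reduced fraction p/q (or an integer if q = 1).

1. A_x = -9/2  [2·signedArea(ADE) = -14 ∩ AB · FD = 11]
2. A_y = -3/2  [2·signedArea(ADE) = -14 ∩ AB · FD = 11]
   → A = (-9/2, -3/2)
3. C_x = 2/9  [C is the centroid of △FED]
4. C_y = -29/9  [C is the centroid of △FED]
   → C = (2/9, -29/9)

A = (-9/2, -3/2)
C = (2/9, -29/9)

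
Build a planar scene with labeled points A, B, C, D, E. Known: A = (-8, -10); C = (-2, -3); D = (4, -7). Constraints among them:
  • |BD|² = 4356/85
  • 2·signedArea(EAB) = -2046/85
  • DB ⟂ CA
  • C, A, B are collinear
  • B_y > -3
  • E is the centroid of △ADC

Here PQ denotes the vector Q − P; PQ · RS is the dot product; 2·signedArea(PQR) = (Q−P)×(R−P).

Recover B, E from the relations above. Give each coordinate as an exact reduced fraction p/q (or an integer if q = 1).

1. B_x = -122/85  [C, A, B are collinear ∩ DB ⟂ CA]
2. B_y = -199/85  [C, A, B are collinear ∩ DB ⟂ CA]
   → B = (-122/85, -199/85)
3. E_x = -2  [E is the centroid of △ADC]
4. E_y = -20/3  [E is the centroid of △ADC]
   → E = (-2, -20/3)

B = (-122/85, -199/85)
E = (-2, -20/3)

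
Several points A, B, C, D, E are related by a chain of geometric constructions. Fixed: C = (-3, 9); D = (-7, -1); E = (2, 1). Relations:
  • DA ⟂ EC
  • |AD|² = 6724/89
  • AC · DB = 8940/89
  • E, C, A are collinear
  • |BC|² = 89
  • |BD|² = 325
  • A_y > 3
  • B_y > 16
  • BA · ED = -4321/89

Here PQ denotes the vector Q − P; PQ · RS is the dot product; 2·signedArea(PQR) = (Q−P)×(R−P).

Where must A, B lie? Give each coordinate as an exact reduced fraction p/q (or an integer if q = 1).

A = (33/89, 321/89)
B = (-8, 17)

1. A_x = 33/89  [E, C, A are collinear ∩ DA ⟂ EC]
2. A_y = 321/89  [E, C, A are collinear ∩ DA ⟂ EC]
   → A = (33/89, 321/89)
3. B_x = -8  [BA · ED = -4321/89 ∩ AC · DB = 8940/89]
4. B_y = 17  [BA · ED = -4321/89 ∩ AC · DB = 8940/89]
   → B = (-8, 17)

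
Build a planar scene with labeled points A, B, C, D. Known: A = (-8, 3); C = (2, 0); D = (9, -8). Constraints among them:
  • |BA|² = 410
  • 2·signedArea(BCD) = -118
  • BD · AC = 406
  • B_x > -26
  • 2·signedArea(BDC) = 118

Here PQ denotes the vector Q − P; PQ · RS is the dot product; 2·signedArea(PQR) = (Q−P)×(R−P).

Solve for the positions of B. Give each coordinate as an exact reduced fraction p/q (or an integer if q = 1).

B = (-25, 14)

1. B_x = -25  [2·signedArea(BCD) = -118 ∩ BD · AC = 406]
2. B_y = 14  [2·signedArea(BCD) = -118 ∩ BD · AC = 406]
   → B = (-25, 14)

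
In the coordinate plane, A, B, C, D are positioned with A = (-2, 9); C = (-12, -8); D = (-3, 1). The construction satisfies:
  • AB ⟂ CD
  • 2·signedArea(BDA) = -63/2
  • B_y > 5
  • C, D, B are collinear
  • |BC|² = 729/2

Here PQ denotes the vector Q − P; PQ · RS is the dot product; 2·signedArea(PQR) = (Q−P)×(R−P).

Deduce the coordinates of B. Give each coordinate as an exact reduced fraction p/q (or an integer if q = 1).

B = (3/2, 11/2)

1. B_x = 3/2  [C, D, B are collinear ∩ AB ⟂ CD]
2. B_y = 11/2  [C, D, B are collinear ∩ AB ⟂ CD]
   → B = (3/2, 11/2)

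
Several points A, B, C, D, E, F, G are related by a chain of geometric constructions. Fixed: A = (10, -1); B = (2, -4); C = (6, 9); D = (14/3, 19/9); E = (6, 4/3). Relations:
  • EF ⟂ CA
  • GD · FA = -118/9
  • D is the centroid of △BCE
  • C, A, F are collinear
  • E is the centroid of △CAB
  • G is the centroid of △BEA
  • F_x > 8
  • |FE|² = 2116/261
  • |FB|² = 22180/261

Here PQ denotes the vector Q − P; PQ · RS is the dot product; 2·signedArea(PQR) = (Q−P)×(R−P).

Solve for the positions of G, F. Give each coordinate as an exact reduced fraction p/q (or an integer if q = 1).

F = (752/87, 208/87)
G = (6, -11/9)

1. G_x = 6  [G is the centroid of △BEA]
2. G_y = -11/9  [G is the centroid of △BEA]
   → G = (6, -11/9)
3. F_x = 752/87  [C, A, F are collinear ∩ EF ⟂ CA]
4. F_y = 208/87  [C, A, F are collinear ∩ EF ⟂ CA]
   → F = (752/87, 208/87)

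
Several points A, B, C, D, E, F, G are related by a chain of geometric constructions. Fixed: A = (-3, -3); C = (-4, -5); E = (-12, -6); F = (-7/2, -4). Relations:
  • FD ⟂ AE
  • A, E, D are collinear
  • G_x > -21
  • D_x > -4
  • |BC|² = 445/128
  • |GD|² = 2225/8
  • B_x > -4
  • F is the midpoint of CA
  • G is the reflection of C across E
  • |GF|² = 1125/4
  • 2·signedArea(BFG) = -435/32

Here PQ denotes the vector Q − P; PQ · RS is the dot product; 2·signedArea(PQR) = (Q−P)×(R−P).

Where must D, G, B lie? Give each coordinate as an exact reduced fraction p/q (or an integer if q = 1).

B = (-57/16, -51/16)
D = (-15/4, -13/4)
G = (-20, -7)

1. D_x = -15/4  [A, E, D are collinear ∩ FD ⟂ AE]
2. D_y = -13/4  [A, E, D are collinear ∩ FD ⟂ AE]
   → D = (-15/4, -13/4)
3. G_x = -20  [G is the reflection of C across E]
4. G_y = -7  [G is the reflection of C across E]
   → G = (-20, -7)
5. B_x = -57/16  [line 3·x + -33/2·y + -1341/32 = 0 ∩ |BC|² = 445/128]
6. B_y = -51/16  [line 3·x + -33/2·y + -1341/32 = 0 ∩ |BC|² = 445/128]
   → B = (-57/16, -51/16)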